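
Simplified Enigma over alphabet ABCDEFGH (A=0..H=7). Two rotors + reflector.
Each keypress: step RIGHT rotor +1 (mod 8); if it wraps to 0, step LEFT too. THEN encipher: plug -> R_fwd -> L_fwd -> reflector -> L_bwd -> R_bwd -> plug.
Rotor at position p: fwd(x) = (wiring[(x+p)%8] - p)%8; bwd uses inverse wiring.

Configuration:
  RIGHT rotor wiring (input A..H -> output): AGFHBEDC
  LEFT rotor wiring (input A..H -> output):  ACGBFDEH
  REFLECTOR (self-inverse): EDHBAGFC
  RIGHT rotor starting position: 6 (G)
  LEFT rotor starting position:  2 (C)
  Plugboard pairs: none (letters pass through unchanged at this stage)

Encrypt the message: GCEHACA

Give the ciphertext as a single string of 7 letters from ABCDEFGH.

Answer: DAHDHHD

Derivation:
Char 1 ('G'): step: R->7, L=2; G->plug->G->R->F->L->F->refl->G->L'->G->R'->D->plug->D
Char 2 ('C'): step: R->0, L->3 (L advanced); C->plug->C->R->F->L->F->refl->G->L'->A->R'->A->plug->A
Char 3 ('E'): step: R->1, L=3; E->plug->E->R->D->L->B->refl->D->L'->H->R'->H->plug->H
Char 4 ('H'): step: R->2, L=3; H->plug->H->R->E->L->E->refl->A->L'->C->R'->D->plug->D
Char 5 ('A'): step: R->3, L=3; A->plug->A->R->E->L->E->refl->A->L'->C->R'->H->plug->H
Char 6 ('C'): step: R->4, L=3; C->plug->C->R->H->L->D->refl->B->L'->D->R'->H->plug->H
Char 7 ('A'): step: R->5, L=3; A->plug->A->R->H->L->D->refl->B->L'->D->R'->D->plug->D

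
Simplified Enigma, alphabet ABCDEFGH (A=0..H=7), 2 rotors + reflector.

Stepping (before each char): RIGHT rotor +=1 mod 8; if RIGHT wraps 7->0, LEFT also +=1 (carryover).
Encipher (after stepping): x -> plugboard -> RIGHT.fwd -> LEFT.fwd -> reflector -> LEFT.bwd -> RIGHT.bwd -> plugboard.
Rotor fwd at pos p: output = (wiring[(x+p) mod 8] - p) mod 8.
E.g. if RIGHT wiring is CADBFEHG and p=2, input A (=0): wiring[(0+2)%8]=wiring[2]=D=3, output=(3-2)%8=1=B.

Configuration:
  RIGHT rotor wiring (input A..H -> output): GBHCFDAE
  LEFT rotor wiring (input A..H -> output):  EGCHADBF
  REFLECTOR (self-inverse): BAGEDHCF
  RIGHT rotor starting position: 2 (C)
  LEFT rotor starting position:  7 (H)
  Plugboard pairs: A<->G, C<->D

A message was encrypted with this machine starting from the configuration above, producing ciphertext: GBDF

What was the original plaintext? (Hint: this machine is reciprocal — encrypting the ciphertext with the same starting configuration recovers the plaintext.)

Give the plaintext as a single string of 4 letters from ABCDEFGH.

Answer: DCHH

Derivation:
Char 1 ('G'): step: R->3, L=7; G->plug->A->R->H->L->C->refl->G->L'->A->R'->C->plug->D
Char 2 ('B'): step: R->4, L=7; B->plug->B->R->H->L->C->refl->G->L'->A->R'->D->plug->C
Char 3 ('D'): step: R->5, L=7; D->plug->C->R->H->L->C->refl->G->L'->A->R'->H->plug->H
Char 4 ('F'): step: R->6, L=7; F->plug->F->R->E->L->A->refl->B->L'->F->R'->H->plug->H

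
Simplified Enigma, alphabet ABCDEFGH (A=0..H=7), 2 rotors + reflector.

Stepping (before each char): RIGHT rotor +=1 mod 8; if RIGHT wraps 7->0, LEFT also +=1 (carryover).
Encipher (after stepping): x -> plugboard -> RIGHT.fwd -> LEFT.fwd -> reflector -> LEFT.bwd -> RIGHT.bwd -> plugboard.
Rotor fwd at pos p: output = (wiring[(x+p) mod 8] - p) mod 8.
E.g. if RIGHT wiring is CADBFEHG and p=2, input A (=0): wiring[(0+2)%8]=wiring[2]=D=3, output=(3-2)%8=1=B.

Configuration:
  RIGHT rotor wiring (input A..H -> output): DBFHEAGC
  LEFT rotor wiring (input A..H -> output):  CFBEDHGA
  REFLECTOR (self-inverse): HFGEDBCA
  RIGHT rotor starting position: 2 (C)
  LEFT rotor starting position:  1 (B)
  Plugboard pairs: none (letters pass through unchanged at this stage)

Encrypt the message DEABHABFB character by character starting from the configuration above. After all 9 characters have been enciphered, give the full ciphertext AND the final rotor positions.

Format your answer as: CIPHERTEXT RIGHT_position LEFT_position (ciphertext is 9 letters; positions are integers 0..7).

Char 1 ('D'): step: R->3, L=1; D->plug->D->R->D->L->C->refl->G->L'->E->R'->A->plug->A
Char 2 ('E'): step: R->4, L=1; E->plug->E->R->H->L->B->refl->F->L'->F->R'->F->plug->F
Char 3 ('A'): step: R->5, L=1; A->plug->A->R->D->L->C->refl->G->L'->E->R'->E->plug->E
Char 4 ('B'): step: R->6, L=1; B->plug->B->R->E->L->G->refl->C->L'->D->R'->D->plug->D
Char 5 ('H'): step: R->7, L=1; H->plug->H->R->H->L->B->refl->F->L'->F->R'->F->plug->F
Char 6 ('A'): step: R->0, L->2 (L advanced); A->plug->A->R->D->L->F->refl->B->L'->C->R'->H->plug->H
Char 7 ('B'): step: R->1, L=2; B->plug->B->R->E->L->E->refl->D->L'->H->R'->E->plug->E
Char 8 ('F'): step: R->2, L=2; F->plug->F->R->A->L->H->refl->A->L'->G->R'->D->plug->D
Char 9 ('B'): step: R->3, L=2; B->plug->B->R->B->L->C->refl->G->L'->F->R'->C->plug->C
Final: ciphertext=AFEDFHEDC, RIGHT=3, LEFT=2

Answer: AFEDFHEDC 3 2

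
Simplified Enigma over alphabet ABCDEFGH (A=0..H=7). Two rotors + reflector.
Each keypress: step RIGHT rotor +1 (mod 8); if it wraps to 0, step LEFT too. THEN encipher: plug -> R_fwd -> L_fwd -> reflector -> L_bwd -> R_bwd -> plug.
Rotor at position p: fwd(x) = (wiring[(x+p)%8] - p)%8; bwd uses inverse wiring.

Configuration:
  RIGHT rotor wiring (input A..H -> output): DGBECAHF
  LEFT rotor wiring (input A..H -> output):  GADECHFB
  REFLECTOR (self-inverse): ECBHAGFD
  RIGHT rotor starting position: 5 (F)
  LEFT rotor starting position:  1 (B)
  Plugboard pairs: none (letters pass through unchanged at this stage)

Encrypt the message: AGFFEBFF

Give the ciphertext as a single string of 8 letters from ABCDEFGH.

Char 1 ('A'): step: R->6, L=1; A->plug->A->R->B->L->C->refl->B->L'->D->R'->E->plug->E
Char 2 ('G'): step: R->7, L=1; G->plug->G->R->B->L->C->refl->B->L'->D->R'->F->plug->F
Char 3 ('F'): step: R->0, L->2 (L advanced); F->plug->F->R->A->L->B->refl->C->L'->B->R'->C->plug->C
Char 4 ('F'): step: R->1, L=2; F->plug->F->R->G->L->E->refl->A->L'->C->R'->H->plug->H
Char 5 ('E'): step: R->2, L=2; E->plug->E->R->F->L->H->refl->D->L'->E->R'->H->plug->H
Char 6 ('B'): step: R->3, L=2; B->plug->B->R->H->L->G->refl->F->L'->D->R'->G->plug->G
Char 7 ('F'): step: R->4, L=2; F->plug->F->R->C->L->A->refl->E->L'->G->R'->A->plug->A
Char 8 ('F'): step: R->5, L=2; F->plug->F->R->E->L->D->refl->H->L'->F->R'->H->plug->H

Answer: EFCHHGAH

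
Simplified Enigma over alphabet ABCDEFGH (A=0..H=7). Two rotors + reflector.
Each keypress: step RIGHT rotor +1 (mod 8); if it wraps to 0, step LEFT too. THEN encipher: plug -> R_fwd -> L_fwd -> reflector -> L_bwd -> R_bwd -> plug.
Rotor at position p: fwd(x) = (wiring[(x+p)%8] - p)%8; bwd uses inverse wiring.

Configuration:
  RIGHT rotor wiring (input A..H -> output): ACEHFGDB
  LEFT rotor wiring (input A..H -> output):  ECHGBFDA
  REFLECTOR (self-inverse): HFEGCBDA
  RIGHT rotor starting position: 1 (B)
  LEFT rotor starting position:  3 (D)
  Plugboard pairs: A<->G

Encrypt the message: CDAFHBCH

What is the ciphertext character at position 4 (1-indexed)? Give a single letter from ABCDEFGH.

Char 1 ('C'): step: R->2, L=3; C->plug->C->R->D->L->A->refl->H->L'->G->R'->G->plug->A
Char 2 ('D'): step: R->3, L=3; D->plug->D->R->A->L->D->refl->G->L'->B->R'->H->plug->H
Char 3 ('A'): step: R->4, L=3; A->plug->G->R->A->L->D->refl->G->L'->B->R'->A->plug->G
Char 4 ('F'): step: R->5, L=3; F->plug->F->R->H->L->E->refl->C->L'->C->R'->G->plug->A

A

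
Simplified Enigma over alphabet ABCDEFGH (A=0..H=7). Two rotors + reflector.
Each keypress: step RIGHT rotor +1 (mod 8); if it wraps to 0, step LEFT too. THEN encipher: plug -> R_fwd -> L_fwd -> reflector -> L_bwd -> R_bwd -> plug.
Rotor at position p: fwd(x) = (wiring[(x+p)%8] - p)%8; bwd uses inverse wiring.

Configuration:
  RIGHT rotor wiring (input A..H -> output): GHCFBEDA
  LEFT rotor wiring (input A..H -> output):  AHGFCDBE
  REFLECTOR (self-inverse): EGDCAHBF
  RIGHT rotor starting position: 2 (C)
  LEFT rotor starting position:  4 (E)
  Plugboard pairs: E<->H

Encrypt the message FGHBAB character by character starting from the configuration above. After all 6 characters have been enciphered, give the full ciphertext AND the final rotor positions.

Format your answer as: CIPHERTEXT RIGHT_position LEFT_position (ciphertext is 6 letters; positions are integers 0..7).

Char 1 ('F'): step: R->3, L=4; F->plug->F->R->D->L->A->refl->E->L'->E->R'->G->plug->G
Char 2 ('G'): step: R->4, L=4; G->plug->G->R->G->L->C->refl->D->L'->F->R'->A->plug->A
Char 3 ('H'): step: R->5, L=4; H->plug->E->R->C->L->F->refl->H->L'->B->R'->D->plug->D
Char 4 ('B'): step: R->6, L=4; B->plug->B->R->C->L->F->refl->H->L'->B->R'->D->plug->D
Char 5 ('A'): step: R->7, L=4; A->plug->A->R->B->L->H->refl->F->L'->C->R'->F->plug->F
Char 6 ('B'): step: R->0, L->5 (L advanced); B->plug->B->R->H->L->F->refl->H->L'->C->R'->C->plug->C
Final: ciphertext=GADDFC, RIGHT=0, LEFT=5

Answer: GADDFC 0 5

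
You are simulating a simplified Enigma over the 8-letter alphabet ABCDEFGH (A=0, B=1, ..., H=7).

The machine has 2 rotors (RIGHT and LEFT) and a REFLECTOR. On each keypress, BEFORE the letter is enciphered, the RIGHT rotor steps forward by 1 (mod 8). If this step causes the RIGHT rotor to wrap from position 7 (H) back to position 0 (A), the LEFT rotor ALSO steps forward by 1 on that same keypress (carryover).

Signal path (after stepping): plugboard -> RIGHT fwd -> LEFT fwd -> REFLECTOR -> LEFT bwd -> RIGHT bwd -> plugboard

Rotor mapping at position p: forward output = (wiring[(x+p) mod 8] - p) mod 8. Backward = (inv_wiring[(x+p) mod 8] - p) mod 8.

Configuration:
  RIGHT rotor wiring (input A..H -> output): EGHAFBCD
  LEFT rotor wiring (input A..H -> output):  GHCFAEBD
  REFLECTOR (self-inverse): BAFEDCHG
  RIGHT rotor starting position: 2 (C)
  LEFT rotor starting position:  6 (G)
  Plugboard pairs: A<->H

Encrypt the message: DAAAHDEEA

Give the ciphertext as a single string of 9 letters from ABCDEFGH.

Answer: HEHFDAACF

Derivation:
Char 1 ('D'): step: R->3, L=6; D->plug->D->R->H->L->G->refl->H->L'->F->R'->A->plug->H
Char 2 ('A'): step: R->4, L=6; A->plug->H->R->E->L->E->refl->D->L'->A->R'->E->plug->E
Char 3 ('A'): step: R->5, L=6; A->plug->H->R->A->L->D->refl->E->L'->E->R'->A->plug->H
Char 4 ('A'): step: R->6, L=6; A->plug->H->R->D->L->B->refl->A->L'->C->R'->F->plug->F
Char 5 ('H'): step: R->7, L=6; H->plug->A->R->E->L->E->refl->D->L'->A->R'->D->plug->D
Char 6 ('D'): step: R->0, L->7 (L advanced); D->plug->D->R->A->L->E->refl->D->L'->D->R'->H->plug->A
Char 7 ('E'): step: R->1, L=7; E->plug->E->R->A->L->E->refl->D->L'->D->R'->H->plug->A
Char 8 ('E'): step: R->2, L=7; E->plug->E->R->A->L->E->refl->D->L'->D->R'->C->plug->C
Char 9 ('A'): step: R->3, L=7; A->plug->H->R->E->L->G->refl->H->L'->B->R'->F->plug->F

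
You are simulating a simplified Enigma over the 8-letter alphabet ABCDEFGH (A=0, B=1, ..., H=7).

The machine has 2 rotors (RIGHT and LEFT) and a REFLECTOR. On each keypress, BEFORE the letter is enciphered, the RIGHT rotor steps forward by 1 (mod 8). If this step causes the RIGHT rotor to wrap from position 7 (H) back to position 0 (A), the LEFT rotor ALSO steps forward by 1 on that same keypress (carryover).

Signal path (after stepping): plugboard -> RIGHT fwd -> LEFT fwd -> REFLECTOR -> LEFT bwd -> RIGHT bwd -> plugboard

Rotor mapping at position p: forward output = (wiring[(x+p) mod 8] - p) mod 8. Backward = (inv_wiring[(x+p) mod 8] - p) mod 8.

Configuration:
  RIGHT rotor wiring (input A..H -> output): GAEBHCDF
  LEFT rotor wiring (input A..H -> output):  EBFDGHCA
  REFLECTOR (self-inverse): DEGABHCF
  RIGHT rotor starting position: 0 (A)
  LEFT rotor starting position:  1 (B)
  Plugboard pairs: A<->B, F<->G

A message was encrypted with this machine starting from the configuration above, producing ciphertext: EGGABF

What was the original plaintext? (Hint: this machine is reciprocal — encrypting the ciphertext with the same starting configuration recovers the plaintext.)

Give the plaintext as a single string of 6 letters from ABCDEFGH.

Char 1 ('E'): step: R->1, L=1; E->plug->E->R->B->L->E->refl->B->L'->F->R'->H->plug->H
Char 2 ('G'): step: R->2, L=1; G->plug->F->R->D->L->F->refl->H->L'->G->R'->H->plug->H
Char 3 ('G'): step: R->3, L=1; G->plug->F->R->D->L->F->refl->H->L'->G->R'->A->plug->B
Char 4 ('A'): step: R->4, L=1; A->plug->B->R->G->L->H->refl->F->L'->D->R'->A->plug->B
Char 5 ('B'): step: R->5, L=1; B->plug->A->R->F->L->B->refl->E->L'->B->R'->D->plug->D
Char 6 ('F'): step: R->6, L=1; F->plug->G->R->B->L->E->refl->B->L'->F->R'->A->plug->B

Answer: HHBBDB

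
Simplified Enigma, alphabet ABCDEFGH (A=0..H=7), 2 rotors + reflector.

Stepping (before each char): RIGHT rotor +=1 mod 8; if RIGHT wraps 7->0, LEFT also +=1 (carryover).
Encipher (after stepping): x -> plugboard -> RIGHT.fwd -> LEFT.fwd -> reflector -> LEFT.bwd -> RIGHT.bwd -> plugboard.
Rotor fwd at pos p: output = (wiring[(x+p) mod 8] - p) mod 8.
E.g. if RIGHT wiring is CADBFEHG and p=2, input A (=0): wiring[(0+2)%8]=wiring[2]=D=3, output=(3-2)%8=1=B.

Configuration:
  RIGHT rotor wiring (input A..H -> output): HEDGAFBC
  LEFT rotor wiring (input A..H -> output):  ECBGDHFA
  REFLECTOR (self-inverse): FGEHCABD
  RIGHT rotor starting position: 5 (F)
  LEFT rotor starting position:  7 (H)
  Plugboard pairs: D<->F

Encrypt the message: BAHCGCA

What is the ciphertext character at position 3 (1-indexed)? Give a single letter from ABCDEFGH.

Char 1 ('B'): step: R->6, L=7; B->plug->B->R->E->L->H->refl->D->L'->C->R'->G->plug->G
Char 2 ('A'): step: R->7, L=7; A->plug->A->R->D->L->C->refl->E->L'->F->R'->C->plug->C
Char 3 ('H'): step: R->0, L->0 (L advanced); H->plug->H->R->C->L->B->refl->G->L'->D->R'->C->plug->C

C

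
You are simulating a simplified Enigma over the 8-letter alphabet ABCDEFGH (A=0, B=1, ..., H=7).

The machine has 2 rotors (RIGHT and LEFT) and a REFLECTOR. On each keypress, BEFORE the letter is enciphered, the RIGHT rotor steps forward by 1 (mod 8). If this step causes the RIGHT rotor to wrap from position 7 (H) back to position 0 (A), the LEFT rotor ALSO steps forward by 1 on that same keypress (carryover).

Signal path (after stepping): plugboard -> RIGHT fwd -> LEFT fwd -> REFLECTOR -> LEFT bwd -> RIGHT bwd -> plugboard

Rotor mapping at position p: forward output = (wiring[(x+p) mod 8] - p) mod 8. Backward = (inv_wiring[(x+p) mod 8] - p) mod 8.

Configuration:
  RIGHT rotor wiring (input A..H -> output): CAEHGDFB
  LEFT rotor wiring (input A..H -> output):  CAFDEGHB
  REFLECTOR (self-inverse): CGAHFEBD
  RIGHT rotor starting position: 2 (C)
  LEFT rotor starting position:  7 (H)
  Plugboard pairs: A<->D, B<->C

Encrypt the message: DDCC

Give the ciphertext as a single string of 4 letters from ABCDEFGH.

Char 1 ('D'): step: R->3, L=7; D->plug->A->R->E->L->E->refl->F->L'->F->R'->G->plug->G
Char 2 ('D'): step: R->4, L=7; D->plug->A->R->C->L->B->refl->G->L'->D->R'->H->plug->H
Char 3 ('C'): step: R->5, L=7; C->plug->B->R->A->L->C->refl->A->L'->H->R'->F->plug->F
Char 4 ('C'): step: R->6, L=7; C->plug->B->R->D->L->G->refl->B->L'->C->R'->D->plug->A

Answer: GHFA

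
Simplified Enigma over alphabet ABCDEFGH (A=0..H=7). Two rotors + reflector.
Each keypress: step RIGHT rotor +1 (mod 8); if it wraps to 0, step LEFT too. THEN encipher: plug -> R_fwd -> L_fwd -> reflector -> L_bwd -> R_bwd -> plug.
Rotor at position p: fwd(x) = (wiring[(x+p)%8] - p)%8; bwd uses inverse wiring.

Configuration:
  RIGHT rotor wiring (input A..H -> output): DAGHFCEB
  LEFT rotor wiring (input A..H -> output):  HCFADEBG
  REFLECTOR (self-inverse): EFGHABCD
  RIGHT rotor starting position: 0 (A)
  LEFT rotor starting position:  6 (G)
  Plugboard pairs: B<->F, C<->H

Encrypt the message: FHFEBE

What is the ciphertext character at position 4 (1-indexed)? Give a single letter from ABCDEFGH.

Char 1 ('F'): step: R->1, L=6; F->plug->B->R->F->L->C->refl->G->L'->H->R'->A->plug->A
Char 2 ('H'): step: R->2, L=6; H->plug->C->R->D->L->E->refl->A->L'->B->R'->G->plug->G
Char 3 ('F'): step: R->3, L=6; F->plug->B->R->C->L->B->refl->F->L'->G->R'->E->plug->E
Char 4 ('E'): step: R->4, L=6; E->plug->E->R->H->L->G->refl->C->L'->F->R'->D->plug->D

D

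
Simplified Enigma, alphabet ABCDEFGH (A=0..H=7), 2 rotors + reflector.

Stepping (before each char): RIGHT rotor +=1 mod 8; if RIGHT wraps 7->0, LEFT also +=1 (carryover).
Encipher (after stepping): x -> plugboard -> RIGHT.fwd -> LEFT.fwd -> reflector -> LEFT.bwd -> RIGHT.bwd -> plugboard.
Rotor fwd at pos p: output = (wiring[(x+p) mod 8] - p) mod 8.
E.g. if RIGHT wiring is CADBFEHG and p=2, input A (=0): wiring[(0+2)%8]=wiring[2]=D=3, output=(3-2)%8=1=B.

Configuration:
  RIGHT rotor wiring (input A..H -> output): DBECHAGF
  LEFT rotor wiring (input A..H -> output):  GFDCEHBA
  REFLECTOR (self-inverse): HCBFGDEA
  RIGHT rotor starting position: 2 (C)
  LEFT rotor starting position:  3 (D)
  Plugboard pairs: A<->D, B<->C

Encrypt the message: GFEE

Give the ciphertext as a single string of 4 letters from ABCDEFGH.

Answer: HCGG

Derivation:
Char 1 ('G'): step: R->3, L=3; G->plug->G->R->G->L->C->refl->B->L'->B->R'->H->plug->H
Char 2 ('F'): step: R->4, L=3; F->plug->F->R->F->L->D->refl->F->L'->E->R'->B->plug->C
Char 3 ('E'): step: R->5, L=3; E->plug->E->R->E->L->F->refl->D->L'->F->R'->G->plug->G
Char 4 ('E'): step: R->6, L=3; E->plug->E->R->G->L->C->refl->B->L'->B->R'->G->plug->G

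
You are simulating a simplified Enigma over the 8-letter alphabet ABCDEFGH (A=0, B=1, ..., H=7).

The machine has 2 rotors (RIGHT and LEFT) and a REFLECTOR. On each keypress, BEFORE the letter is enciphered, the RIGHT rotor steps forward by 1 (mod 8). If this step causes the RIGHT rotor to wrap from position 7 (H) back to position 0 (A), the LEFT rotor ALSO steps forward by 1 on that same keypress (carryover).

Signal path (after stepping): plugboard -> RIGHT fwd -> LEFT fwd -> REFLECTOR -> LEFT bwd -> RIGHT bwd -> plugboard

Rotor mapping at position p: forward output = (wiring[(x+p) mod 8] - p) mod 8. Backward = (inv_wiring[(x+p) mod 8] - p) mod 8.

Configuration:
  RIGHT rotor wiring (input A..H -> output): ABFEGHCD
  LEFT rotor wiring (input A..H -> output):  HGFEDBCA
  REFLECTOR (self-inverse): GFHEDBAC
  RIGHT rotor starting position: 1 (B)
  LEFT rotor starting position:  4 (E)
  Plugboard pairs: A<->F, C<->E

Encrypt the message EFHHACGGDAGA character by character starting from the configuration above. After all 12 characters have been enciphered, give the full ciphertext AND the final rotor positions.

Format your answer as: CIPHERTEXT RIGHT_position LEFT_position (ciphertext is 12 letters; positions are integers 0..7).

Answer: FGAEHGFFHDCF 5 5

Derivation:
Char 1 ('E'): step: R->2, L=4; E->plug->C->R->E->L->D->refl->E->L'->D->R'->A->plug->F
Char 2 ('F'): step: R->3, L=4; F->plug->A->R->B->L->F->refl->B->L'->G->R'->G->plug->G
Char 3 ('H'): step: R->4, L=4; H->plug->H->R->A->L->H->refl->C->L'->F->R'->F->plug->A
Char 4 ('H'): step: R->5, L=4; H->plug->H->R->B->L->F->refl->B->L'->G->R'->C->plug->E
Char 5 ('A'): step: R->6, L=4; A->plug->F->R->G->L->B->refl->F->L'->B->R'->H->plug->H
Char 6 ('C'): step: R->7, L=4; C->plug->E->R->F->L->C->refl->H->L'->A->R'->G->plug->G
Char 7 ('G'): step: R->0, L->5 (L advanced); G->plug->G->R->C->L->D->refl->E->L'->A->R'->A->plug->F
Char 8 ('G'): step: R->1, L=5; G->plug->G->R->C->L->D->refl->E->L'->A->R'->A->plug->F
Char 9 ('D'): step: R->2, L=5; D->plug->D->R->F->L->A->refl->G->L'->H->R'->H->plug->H
Char 10 ('A'): step: R->3, L=5; A->plug->F->R->F->L->A->refl->G->L'->H->R'->D->plug->D
Char 11 ('G'): step: R->4, L=5; G->plug->G->R->B->L->F->refl->B->L'->E->R'->E->plug->C
Char 12 ('A'): step: R->5, L=5; A->plug->F->R->A->L->E->refl->D->L'->C->R'->A->plug->F
Final: ciphertext=FGAEHGFFHDCF, RIGHT=5, LEFT=5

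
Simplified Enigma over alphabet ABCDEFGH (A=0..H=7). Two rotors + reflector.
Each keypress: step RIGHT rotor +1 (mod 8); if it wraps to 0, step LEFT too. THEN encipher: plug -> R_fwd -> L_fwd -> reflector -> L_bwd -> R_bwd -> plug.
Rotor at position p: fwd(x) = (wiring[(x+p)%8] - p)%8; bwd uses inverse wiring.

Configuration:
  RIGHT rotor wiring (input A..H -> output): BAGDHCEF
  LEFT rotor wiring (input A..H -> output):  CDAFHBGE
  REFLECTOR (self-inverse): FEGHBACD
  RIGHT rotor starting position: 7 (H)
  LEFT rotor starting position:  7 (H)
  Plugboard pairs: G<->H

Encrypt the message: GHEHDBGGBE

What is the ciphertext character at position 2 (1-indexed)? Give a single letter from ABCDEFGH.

Char 1 ('G'): step: R->0, L->0 (L advanced); G->plug->H->R->F->L->B->refl->E->L'->H->R'->E->plug->E
Char 2 ('H'): step: R->1, L=0; H->plug->G->R->E->L->H->refl->D->L'->B->R'->E->plug->E

E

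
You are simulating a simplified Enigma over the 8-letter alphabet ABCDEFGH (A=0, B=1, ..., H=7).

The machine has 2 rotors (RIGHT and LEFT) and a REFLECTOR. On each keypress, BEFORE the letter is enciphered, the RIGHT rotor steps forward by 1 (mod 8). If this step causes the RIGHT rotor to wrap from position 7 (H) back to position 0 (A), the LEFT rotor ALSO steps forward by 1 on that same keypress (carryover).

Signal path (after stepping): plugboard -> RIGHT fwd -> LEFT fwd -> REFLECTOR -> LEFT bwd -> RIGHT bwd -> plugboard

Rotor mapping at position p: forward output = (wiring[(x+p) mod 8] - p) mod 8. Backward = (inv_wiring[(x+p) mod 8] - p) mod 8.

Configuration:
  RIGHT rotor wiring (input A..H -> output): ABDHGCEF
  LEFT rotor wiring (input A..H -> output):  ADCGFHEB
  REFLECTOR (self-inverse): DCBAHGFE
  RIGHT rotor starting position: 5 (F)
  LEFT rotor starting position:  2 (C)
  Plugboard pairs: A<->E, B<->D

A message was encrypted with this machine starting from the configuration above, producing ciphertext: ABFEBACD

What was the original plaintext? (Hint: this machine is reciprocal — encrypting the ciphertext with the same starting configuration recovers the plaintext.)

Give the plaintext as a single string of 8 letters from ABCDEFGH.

Char 1 ('A'): step: R->6, L=2; A->plug->E->R->F->L->H->refl->E->L'->B->R'->F->plug->F
Char 2 ('B'): step: R->7, L=2; B->plug->D->R->E->L->C->refl->B->L'->H->R'->F->plug->F
Char 3 ('F'): step: R->0, L->3 (L advanced); F->plug->F->R->C->L->E->refl->H->L'->H->R'->D->plug->B
Char 4 ('E'): step: R->1, L=3; E->plug->A->R->A->L->D->refl->A->L'->G->R'->C->plug->C
Char 5 ('B'): step: R->2, L=3; B->plug->D->R->A->L->D->refl->A->L'->G->R'->G->plug->G
Char 6 ('A'): step: R->3, L=3; A->plug->E->R->C->L->E->refl->H->L'->H->R'->C->plug->C
Char 7 ('C'): step: R->4, L=3; C->plug->C->R->A->L->D->refl->A->L'->G->R'->B->plug->D
Char 8 ('D'): step: R->5, L=3; D->plug->B->R->H->L->H->refl->E->L'->C->R'->G->plug->G

Answer: FFBCGCDG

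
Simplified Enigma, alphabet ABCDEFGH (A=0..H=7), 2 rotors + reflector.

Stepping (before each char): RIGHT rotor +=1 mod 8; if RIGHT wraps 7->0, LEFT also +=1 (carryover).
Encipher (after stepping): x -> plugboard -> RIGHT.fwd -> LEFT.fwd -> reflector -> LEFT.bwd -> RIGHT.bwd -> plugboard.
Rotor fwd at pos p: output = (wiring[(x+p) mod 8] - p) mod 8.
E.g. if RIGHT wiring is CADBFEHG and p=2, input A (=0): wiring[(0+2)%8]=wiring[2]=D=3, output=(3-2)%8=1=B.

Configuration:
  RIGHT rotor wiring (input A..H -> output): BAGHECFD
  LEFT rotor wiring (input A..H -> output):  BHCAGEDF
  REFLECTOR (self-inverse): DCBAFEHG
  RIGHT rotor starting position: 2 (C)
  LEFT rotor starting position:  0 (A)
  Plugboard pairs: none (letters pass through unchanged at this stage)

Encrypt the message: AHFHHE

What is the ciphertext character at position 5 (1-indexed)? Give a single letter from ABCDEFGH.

Char 1 ('A'): step: R->3, L=0; A->plug->A->R->E->L->G->refl->H->L'->B->R'->B->plug->B
Char 2 ('H'): step: R->4, L=0; H->plug->H->R->D->L->A->refl->D->L'->G->R'->B->plug->B
Char 3 ('F'): step: R->5, L=0; F->plug->F->R->B->L->H->refl->G->L'->E->R'->D->plug->D
Char 4 ('H'): step: R->6, L=0; H->plug->H->R->E->L->G->refl->H->L'->B->R'->F->plug->F
Char 5 ('H'): step: R->7, L=0; H->plug->H->R->G->L->D->refl->A->L'->D->R'->G->plug->G

G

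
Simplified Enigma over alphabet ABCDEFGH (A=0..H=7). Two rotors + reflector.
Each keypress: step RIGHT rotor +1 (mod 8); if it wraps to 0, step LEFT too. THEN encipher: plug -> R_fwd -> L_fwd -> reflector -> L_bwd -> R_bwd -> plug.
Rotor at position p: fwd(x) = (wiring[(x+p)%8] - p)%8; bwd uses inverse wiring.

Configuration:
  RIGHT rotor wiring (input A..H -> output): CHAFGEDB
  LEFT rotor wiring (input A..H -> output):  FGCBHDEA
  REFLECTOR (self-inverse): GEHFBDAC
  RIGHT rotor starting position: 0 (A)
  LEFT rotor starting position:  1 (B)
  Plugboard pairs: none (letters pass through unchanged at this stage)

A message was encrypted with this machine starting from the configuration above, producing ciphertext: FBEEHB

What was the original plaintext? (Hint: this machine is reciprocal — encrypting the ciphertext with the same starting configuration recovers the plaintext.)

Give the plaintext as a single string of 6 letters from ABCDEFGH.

Answer: EDGGAE

Derivation:
Char 1 ('F'): step: R->1, L=1; F->plug->F->R->C->L->A->refl->G->L'->D->R'->E->plug->E
Char 2 ('B'): step: R->2, L=1; B->plug->B->R->D->L->G->refl->A->L'->C->R'->D->plug->D
Char 3 ('E'): step: R->3, L=1; E->plug->E->R->G->L->H->refl->C->L'->E->R'->G->plug->G
Char 4 ('E'): step: R->4, L=1; E->plug->E->R->G->L->H->refl->C->L'->E->R'->G->plug->G
Char 5 ('H'): step: R->5, L=1; H->plug->H->R->B->L->B->refl->E->L'->H->R'->A->plug->A
Char 6 ('B'): step: R->6, L=1; B->plug->B->R->D->L->G->refl->A->L'->C->R'->E->plug->E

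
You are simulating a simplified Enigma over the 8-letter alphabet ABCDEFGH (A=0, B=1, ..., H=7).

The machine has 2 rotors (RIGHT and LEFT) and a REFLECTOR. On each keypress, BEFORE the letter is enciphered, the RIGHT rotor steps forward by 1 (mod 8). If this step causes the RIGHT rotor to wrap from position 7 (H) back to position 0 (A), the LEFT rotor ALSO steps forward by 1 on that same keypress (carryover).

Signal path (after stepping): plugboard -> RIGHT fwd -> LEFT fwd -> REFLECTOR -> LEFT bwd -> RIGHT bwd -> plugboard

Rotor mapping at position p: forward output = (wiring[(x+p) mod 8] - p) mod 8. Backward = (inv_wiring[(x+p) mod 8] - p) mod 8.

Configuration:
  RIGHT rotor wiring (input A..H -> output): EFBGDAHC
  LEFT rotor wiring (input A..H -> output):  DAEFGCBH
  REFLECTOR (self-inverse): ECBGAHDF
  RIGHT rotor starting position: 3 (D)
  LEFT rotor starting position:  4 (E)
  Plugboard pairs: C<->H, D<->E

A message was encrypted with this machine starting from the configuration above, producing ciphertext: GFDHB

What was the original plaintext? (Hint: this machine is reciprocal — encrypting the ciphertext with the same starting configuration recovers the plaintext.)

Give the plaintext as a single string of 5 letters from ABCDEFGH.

Char 1 ('G'): step: R->4, L=4; G->plug->G->R->F->L->E->refl->A->L'->G->R'->D->plug->E
Char 2 ('F'): step: R->5, L=4; F->plug->F->R->E->L->H->refl->F->L'->C->R'->B->plug->B
Char 3 ('D'): step: R->6, L=4; D->plug->E->R->D->L->D->refl->G->L'->B->R'->A->plug->A
Char 4 ('H'): step: R->7, L=4; H->plug->C->R->G->L->A->refl->E->L'->F->R'->B->plug->B
Char 5 ('B'): step: R->0, L->5 (L advanced); B->plug->B->R->F->L->H->refl->F->L'->A->R'->F->plug->F

Answer: EBABF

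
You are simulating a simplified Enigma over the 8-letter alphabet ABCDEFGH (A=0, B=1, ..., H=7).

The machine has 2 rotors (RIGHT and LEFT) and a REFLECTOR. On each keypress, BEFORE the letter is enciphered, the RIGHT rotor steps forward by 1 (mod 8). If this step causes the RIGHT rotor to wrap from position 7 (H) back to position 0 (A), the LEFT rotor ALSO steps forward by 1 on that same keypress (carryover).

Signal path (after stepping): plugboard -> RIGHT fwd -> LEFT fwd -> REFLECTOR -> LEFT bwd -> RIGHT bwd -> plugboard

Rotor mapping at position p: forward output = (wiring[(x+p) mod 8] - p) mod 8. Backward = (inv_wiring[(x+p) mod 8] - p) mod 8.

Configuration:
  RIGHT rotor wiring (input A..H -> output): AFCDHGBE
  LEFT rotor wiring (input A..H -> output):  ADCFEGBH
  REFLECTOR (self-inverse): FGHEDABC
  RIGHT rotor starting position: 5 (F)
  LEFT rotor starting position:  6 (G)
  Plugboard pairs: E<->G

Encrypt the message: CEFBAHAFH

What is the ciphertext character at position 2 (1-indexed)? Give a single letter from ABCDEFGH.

Char 1 ('C'): step: R->6, L=6; C->plug->C->R->C->L->C->refl->H->L'->F->R'->F->plug->F
Char 2 ('E'): step: R->7, L=6; E->plug->G->R->H->L->A->refl->F->L'->D->R'->D->plug->D

D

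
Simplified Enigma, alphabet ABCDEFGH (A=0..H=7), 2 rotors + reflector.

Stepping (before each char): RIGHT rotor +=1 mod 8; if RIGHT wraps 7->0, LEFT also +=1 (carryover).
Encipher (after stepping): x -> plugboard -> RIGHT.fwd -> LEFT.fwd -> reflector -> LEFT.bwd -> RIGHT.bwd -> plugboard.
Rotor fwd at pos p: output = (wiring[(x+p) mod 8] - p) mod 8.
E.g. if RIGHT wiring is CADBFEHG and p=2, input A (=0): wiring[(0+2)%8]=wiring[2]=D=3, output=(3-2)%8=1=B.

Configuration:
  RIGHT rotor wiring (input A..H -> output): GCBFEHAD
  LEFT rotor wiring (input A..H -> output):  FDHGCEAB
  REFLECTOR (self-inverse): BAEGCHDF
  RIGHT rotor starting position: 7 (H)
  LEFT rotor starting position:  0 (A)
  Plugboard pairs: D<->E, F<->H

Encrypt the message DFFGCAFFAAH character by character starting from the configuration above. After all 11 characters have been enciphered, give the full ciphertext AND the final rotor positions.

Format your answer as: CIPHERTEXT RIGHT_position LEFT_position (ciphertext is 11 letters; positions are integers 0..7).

Answer: CGADFDEADEB 2 2

Derivation:
Char 1 ('D'): step: R->0, L->1 (L advanced); D->plug->E->R->E->L->D->refl->G->L'->B->R'->C->plug->C
Char 2 ('F'): step: R->1, L=1; F->plug->H->R->F->L->H->refl->F->L'->C->R'->G->plug->G
Char 3 ('F'): step: R->2, L=1; F->plug->H->R->A->L->C->refl->E->L'->H->R'->A->plug->A
Char 4 ('G'): step: R->3, L=1; G->plug->G->R->H->L->E->refl->C->L'->A->R'->E->plug->D
Char 5 ('C'): step: R->4, L=1; C->plug->C->R->E->L->D->refl->G->L'->B->R'->H->plug->F
Char 6 ('A'): step: R->5, L=1; A->plug->A->R->C->L->F->refl->H->L'->F->R'->E->plug->D
Char 7 ('F'): step: R->6, L=1; F->plug->H->R->B->L->G->refl->D->L'->E->R'->D->plug->E
Char 8 ('F'): step: R->7, L=1; F->plug->H->R->B->L->G->refl->D->L'->E->R'->A->plug->A
Char 9 ('A'): step: R->0, L->2 (L advanced); A->plug->A->R->G->L->D->refl->G->L'->E->R'->E->plug->D
Char 10 ('A'): step: R->1, L=2; A->plug->A->R->B->L->E->refl->C->L'->D->R'->D->plug->E
Char 11 ('H'): step: R->2, L=2; H->plug->F->R->B->L->E->refl->C->L'->D->R'->B->plug->B
Final: ciphertext=CGADFDEADEB, RIGHT=2, LEFT=2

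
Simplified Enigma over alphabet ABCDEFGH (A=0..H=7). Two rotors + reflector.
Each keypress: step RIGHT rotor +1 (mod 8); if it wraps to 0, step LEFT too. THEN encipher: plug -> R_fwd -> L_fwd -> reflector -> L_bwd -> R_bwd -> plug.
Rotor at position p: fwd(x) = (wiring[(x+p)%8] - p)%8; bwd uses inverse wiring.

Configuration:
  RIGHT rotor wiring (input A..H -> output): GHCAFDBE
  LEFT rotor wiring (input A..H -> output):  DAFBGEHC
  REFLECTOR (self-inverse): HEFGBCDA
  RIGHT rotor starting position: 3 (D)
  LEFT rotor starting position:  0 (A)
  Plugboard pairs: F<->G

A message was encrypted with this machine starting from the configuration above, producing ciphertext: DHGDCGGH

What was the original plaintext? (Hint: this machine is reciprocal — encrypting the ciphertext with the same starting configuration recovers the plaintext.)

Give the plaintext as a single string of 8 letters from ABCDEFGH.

Char 1 ('D'): step: R->4, L=0; D->plug->D->R->A->L->D->refl->G->L'->E->R'->H->plug->H
Char 2 ('H'): step: R->5, L=0; H->plug->H->R->A->L->D->refl->G->L'->E->R'->B->plug->B
Char 3 ('G'): step: R->6, L=0; G->plug->F->R->C->L->F->refl->C->L'->H->R'->G->plug->F
Char 4 ('D'): step: R->7, L=0; D->plug->D->R->D->L->B->refl->E->L'->F->R'->A->plug->A
Char 5 ('C'): step: R->0, L->1 (L advanced); C->plug->C->R->C->L->A->refl->H->L'->A->R'->D->plug->D
Char 6 ('G'): step: R->1, L=1; G->plug->F->R->A->L->H->refl->A->L'->C->R'->E->plug->E
Char 7 ('G'): step: R->2, L=1; G->plug->F->R->C->L->A->refl->H->L'->A->R'->A->plug->A
Char 8 ('H'): step: R->3, L=1; H->plug->H->R->H->L->C->refl->F->L'->D->R'->F->plug->G

Answer: HBFADEAG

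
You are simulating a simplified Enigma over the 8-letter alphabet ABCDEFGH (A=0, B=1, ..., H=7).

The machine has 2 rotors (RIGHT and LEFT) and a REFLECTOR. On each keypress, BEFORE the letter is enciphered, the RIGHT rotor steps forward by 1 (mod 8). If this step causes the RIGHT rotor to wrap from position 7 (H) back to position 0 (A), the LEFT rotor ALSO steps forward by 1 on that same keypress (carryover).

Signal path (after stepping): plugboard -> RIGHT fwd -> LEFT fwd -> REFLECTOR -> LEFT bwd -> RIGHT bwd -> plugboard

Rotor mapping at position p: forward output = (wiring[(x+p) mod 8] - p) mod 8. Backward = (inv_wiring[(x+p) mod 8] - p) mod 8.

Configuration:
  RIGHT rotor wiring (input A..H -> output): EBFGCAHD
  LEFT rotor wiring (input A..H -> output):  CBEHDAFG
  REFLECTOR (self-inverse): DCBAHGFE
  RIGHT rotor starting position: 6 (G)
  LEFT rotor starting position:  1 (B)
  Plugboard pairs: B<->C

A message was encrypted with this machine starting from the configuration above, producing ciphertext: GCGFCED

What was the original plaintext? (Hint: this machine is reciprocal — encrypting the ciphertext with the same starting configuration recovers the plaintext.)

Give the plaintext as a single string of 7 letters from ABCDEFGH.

Answer: HHAABHH

Derivation:
Char 1 ('G'): step: R->7, L=1; G->plug->G->R->B->L->D->refl->A->L'->A->R'->H->plug->H
Char 2 ('C'): step: R->0, L->2 (L advanced); C->plug->B->R->B->L->F->refl->G->L'->D->R'->H->plug->H
Char 3 ('G'): step: R->1, L=2; G->plug->G->R->C->L->B->refl->C->L'->A->R'->A->plug->A
Char 4 ('F'): step: R->2, L=2; F->plug->F->R->B->L->F->refl->G->L'->D->R'->A->plug->A
Char 5 ('C'): step: R->3, L=2; C->plug->B->R->H->L->H->refl->E->L'->F->R'->C->plug->B
Char 6 ('E'): step: R->4, L=2; E->plug->E->R->A->L->C->refl->B->L'->C->R'->H->plug->H
Char 7 ('D'): step: R->5, L=2; D->plug->D->R->H->L->H->refl->E->L'->F->R'->H->plug->H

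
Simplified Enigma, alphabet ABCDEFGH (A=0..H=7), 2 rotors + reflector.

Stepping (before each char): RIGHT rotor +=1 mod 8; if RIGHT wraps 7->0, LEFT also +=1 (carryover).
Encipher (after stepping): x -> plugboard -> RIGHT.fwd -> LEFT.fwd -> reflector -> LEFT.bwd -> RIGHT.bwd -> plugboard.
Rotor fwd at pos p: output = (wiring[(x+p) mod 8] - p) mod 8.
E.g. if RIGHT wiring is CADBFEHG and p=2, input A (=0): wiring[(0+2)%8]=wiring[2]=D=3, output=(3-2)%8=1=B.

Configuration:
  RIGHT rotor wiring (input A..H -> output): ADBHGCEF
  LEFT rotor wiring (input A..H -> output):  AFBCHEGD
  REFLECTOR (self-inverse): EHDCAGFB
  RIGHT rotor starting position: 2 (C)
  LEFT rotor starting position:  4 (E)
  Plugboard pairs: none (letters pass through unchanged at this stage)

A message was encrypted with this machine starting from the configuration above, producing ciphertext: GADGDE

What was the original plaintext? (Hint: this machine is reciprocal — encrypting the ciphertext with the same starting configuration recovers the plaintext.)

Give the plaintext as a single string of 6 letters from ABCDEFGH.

Char 1 ('G'): step: R->3, L=4; G->plug->G->R->A->L->D->refl->C->L'->C->R'->E->plug->E
Char 2 ('A'): step: R->4, L=4; A->plug->A->R->C->L->C->refl->D->L'->A->R'->C->plug->C
Char 3 ('D'): step: R->5, L=4; D->plug->D->R->D->L->H->refl->B->L'->F->R'->A->plug->A
Char 4 ('G'): step: R->6, L=4; G->plug->G->R->A->L->D->refl->C->L'->C->R'->C->plug->C
Char 5 ('D'): step: R->7, L=4; D->plug->D->R->C->L->C->refl->D->L'->A->R'->E->plug->E
Char 6 ('E'): step: R->0, L->5 (L advanced); E->plug->E->R->G->L->F->refl->G->L'->C->R'->F->plug->F

Answer: ECACEF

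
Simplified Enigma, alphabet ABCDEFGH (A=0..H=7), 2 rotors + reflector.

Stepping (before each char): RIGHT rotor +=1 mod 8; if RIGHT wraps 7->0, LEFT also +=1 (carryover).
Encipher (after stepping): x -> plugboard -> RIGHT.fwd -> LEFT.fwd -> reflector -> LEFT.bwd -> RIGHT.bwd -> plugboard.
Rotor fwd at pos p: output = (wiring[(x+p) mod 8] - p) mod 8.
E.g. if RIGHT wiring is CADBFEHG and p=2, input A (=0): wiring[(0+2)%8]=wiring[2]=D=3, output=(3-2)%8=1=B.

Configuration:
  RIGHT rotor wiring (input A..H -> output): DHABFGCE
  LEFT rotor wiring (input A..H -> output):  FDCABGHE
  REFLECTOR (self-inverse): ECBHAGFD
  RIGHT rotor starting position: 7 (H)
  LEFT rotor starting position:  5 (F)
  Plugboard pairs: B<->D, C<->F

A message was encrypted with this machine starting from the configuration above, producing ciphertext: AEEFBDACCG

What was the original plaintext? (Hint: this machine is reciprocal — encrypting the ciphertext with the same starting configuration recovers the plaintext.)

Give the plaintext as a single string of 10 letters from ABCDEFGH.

Char 1 ('A'): step: R->0, L->6 (L advanced); A->plug->A->R->D->L->F->refl->G->L'->B->R'->D->plug->B
Char 2 ('E'): step: R->1, L=6; E->plug->E->R->F->L->C->refl->B->L'->A->R'->C->plug->F
Char 3 ('E'): step: R->2, L=6; E->plug->E->R->A->L->B->refl->C->L'->F->R'->H->plug->H
Char 4 ('F'): step: R->3, L=6; F->plug->C->R->D->L->F->refl->G->L'->B->R'->E->plug->E
Char 5 ('B'): step: R->4, L=6; B->plug->D->R->A->L->B->refl->C->L'->F->R'->H->plug->H
Char 6 ('D'): step: R->5, L=6; D->plug->B->R->F->L->C->refl->B->L'->A->R'->H->plug->H
Char 7 ('A'): step: R->6, L=6; A->plug->A->R->E->L->E->refl->A->L'->H->R'->G->plug->G
Char 8 ('C'): step: R->7, L=6; C->plug->F->R->G->L->D->refl->H->L'->C->R'->E->plug->E
Char 9 ('C'): step: R->0, L->7 (L advanced); C->plug->F->R->G->L->H->refl->D->L'->D->R'->A->plug->A
Char 10 ('G'): step: R->1, L=7; G->plug->G->R->D->L->D->refl->H->L'->G->R'->A->plug->A

Answer: BFHEHHGEAA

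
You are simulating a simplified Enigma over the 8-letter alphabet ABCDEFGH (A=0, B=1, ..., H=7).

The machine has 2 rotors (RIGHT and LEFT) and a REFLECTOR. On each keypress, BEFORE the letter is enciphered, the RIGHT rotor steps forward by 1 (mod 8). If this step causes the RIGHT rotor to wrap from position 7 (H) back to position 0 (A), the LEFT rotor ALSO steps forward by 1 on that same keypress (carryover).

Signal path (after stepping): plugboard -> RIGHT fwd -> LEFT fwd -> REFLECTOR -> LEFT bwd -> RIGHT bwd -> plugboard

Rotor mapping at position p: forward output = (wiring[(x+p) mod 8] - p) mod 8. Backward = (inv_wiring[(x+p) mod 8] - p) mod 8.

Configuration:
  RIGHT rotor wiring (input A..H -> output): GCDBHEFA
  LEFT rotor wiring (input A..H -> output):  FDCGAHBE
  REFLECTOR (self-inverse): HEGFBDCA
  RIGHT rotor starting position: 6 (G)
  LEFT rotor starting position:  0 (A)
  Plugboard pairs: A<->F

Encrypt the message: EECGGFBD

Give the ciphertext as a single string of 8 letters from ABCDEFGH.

Answer: CDAHCHGC

Derivation:
Char 1 ('E'): step: R->7, L=0; E->plug->E->R->C->L->C->refl->G->L'->D->R'->C->plug->C
Char 2 ('E'): step: R->0, L->1 (L advanced); E->plug->E->R->H->L->E->refl->B->L'->B->R'->D->plug->D
Char 3 ('C'): step: R->1, L=1; C->plug->C->R->A->L->C->refl->G->L'->E->R'->F->plug->A
Char 4 ('G'): step: R->2, L=1; G->plug->G->R->E->L->G->refl->C->L'->A->R'->H->plug->H
Char 5 ('G'): step: R->3, L=1; G->plug->G->R->H->L->E->refl->B->L'->B->R'->C->plug->C
Char 6 ('F'): step: R->4, L=1; F->plug->A->R->D->L->H->refl->A->L'->F->R'->H->plug->H
Char 7 ('B'): step: R->5, L=1; B->plug->B->R->A->L->C->refl->G->L'->E->R'->G->plug->G
Char 8 ('D'): step: R->6, L=1; D->plug->D->R->E->L->G->refl->C->L'->A->R'->C->plug->C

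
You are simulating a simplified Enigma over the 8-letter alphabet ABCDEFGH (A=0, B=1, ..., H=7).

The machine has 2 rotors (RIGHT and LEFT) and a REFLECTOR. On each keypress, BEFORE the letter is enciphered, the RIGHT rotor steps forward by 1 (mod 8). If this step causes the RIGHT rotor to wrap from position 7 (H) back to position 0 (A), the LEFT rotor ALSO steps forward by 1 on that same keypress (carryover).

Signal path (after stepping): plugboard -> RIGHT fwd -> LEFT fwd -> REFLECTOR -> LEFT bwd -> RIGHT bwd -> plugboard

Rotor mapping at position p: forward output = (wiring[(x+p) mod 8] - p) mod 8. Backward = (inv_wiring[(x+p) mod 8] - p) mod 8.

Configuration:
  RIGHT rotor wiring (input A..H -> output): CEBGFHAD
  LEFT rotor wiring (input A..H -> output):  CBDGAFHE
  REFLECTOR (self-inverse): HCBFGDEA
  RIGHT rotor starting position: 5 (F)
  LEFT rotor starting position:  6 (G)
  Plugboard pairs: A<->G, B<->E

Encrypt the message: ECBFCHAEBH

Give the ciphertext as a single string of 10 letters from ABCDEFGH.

Char 1 ('E'): step: R->6, L=6; E->plug->B->R->F->L->A->refl->H->L'->H->R'->G->plug->A
Char 2 ('C'): step: R->7, L=6; C->plug->C->R->F->L->A->refl->H->L'->H->R'->E->plug->B
Char 3 ('B'): step: R->0, L->7 (L advanced); B->plug->E->R->F->L->B->refl->C->L'->C->R'->A->plug->G
Char 4 ('F'): step: R->1, L=7; F->plug->F->R->H->L->A->refl->H->L'->E->R'->D->plug->D
Char 5 ('C'): step: R->2, L=7; C->plug->C->R->D->L->E->refl->G->L'->G->R'->E->plug->B
Char 6 ('H'): step: R->3, L=7; H->plug->H->R->G->L->G->refl->E->L'->D->R'->A->plug->G
Char 7 ('A'): step: R->4, L=7; A->plug->G->R->F->L->B->refl->C->L'->C->R'->H->plug->H
Char 8 ('E'): step: R->5, L=7; E->plug->B->R->D->L->E->refl->G->L'->G->R'->C->plug->C
Char 9 ('B'): step: R->6, L=7; B->plug->E->R->D->L->E->refl->G->L'->G->R'->D->plug->D
Char 10 ('H'): step: R->7, L=7; H->plug->H->R->B->L->D->refl->F->L'->A->R'->G->plug->A

Answer: ABGDBGHCDA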